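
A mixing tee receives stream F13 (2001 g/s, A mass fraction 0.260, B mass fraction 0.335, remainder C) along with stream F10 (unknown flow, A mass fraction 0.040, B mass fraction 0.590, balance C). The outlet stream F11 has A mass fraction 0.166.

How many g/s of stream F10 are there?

1493 g/s

Let F10 be the unknown flow. Total out = 2001 + F10.
A balance: 520.26 + 0.040·F10 = 0.166·(2001 + F10)
(0.040 − 0.166)·F10 = 0.166×2001 − 520.26 = -188.09
F10 = -188.09 / -0.126 = 1492.8 g/s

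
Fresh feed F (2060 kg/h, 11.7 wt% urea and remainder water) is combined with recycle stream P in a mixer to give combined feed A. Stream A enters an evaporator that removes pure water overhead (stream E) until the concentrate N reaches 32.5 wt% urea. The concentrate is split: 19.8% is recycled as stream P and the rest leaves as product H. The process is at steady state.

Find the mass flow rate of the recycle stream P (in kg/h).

Overall urea balance (none leaves overhead): urea in fresh feed = urea in product, i.e. 2060×0.117 = (1−0.198)·N·0.325.
N = 241.02/(0.325×0.802) = 924.69 kg/h.
Recycle P = 0.198×924.69 = 183.09 kg/h.

183.1 kg/h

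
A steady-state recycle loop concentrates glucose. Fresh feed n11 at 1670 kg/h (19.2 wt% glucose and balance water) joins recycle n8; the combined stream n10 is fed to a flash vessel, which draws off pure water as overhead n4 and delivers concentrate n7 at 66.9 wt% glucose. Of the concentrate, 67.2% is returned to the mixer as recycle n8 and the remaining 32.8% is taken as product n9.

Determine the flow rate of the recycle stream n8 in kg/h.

Overall glucose balance (none leaves overhead): glucose in fresh feed = glucose in product, i.e. 1670×0.192 = (1−0.672)·n7·0.669.
n7 = 320.64/(0.669×0.328) = 1461.2 kg/h.
Recycle n8 = 0.672×1461.2 = 981.94 kg/h.

981.9 kg/h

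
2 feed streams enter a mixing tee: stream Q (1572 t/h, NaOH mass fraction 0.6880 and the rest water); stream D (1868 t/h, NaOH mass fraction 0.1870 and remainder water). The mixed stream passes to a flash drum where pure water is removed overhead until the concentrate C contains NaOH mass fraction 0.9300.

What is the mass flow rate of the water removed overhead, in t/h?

1901 t/h

NaOH entering = 1572×0.688 + 1868×0.187 = 1430.9 t/h.
All NaOH reports to C, so C = 1430.9/0.930 = 1538.6 t/h.
Total feed = 3440 t/h; overhead = 3440 − 1538.6 = 1901.4 t/h.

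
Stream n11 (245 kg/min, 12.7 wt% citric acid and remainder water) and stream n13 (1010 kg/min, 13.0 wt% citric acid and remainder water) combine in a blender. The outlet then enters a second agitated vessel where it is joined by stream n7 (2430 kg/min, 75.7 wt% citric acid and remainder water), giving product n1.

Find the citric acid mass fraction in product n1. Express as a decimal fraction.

Overall, product flow = 3685 kg/min.
citric acid in = 245×0.127 + 1010×0.130 + 2430×0.757 = 2001.9 kg/min.
citric acid fraction in n1 = 0.543.

0.543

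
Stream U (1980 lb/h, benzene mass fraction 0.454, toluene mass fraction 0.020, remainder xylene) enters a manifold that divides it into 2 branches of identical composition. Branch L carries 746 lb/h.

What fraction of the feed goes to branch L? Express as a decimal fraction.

Fraction to L = 746/1980 = 0.3768.

0.377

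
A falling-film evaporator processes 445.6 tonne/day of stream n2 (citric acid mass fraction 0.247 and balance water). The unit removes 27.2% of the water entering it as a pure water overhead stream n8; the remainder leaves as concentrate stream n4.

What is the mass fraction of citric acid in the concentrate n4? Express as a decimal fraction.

citric acid is not removed: 445.6×0.247 = 110.06 tonne/day of citric acid enters n4.
water entering = 445.6×0.753 = 335.54 tonne/day; overhead removed = 0.272×335.54 = 91.266 tonne/day.
Concentrate = 445.6 − 91.266 = 354.33 tonne/day.
Mass fraction = 110.06/354.33 = 0.311.

0.311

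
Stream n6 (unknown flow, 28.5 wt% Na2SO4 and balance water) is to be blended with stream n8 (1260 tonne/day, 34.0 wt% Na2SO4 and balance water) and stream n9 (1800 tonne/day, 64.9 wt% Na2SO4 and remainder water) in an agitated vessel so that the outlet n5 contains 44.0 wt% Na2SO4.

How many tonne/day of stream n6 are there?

1614 tonne/day

Let n6 be the unknown flow. Total out = 3060 + n6.
Na2SO4 balance: 1596.6 + 0.285·n6 = 0.440·(3060 + n6)
(0.285 − 0.440)·n6 = 0.440×3060 − 1596.6 = -250.2
n6 = -250.2 / -0.155 = 1614.2 tonne/day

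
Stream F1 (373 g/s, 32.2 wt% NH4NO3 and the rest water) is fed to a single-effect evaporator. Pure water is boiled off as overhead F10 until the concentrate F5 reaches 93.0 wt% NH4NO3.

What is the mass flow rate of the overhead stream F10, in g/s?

NH4NO3 is conserved: 373×0.322 = 120.11 g/s all reports to the concentrate.
Concentrate = 120.11/(target fraction) = 129.15 g/s.
Overhead = 373 − 129.15 = 243.85 g/s.

243.9 g/s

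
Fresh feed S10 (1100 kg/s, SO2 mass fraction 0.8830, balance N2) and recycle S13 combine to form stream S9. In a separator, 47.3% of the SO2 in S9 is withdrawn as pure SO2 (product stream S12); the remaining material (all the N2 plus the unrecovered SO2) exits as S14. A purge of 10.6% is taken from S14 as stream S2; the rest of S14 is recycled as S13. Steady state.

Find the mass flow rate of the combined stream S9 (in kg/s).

3051 kg/s

N2 enters only via S10 and leaves only via the purge: 1100×0.117 = 0.106×(N2 in S14), and the separator passes all N2, so N2 in S9 = N2 in S14 = 1214.2 kg/s.
SO2 in S9: m_A = 1100×0.883 + (1−0.106)·(1−0.473)·m_A, so m_A = 971.3/0.5289 = 1836.6 kg/s.
S9 = 1836.6 + 1214.2 = 3050.7 kg/s.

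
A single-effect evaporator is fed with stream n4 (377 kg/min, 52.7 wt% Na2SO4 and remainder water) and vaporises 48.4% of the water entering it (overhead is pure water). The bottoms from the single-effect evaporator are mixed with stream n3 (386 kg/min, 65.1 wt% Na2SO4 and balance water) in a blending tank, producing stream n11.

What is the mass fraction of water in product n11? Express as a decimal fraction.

0.335

Vapour removed = 0.484×0.473×377 = 86.307 kg/min; concentrate = 290.69 kg/min.
water reaching the mixer = 92.014 (from concentrate) + 386×0.349 = 226.73 kg/min.
Product flow = 290.69 + 386 = 676.69 kg/min; water fraction = 0.335.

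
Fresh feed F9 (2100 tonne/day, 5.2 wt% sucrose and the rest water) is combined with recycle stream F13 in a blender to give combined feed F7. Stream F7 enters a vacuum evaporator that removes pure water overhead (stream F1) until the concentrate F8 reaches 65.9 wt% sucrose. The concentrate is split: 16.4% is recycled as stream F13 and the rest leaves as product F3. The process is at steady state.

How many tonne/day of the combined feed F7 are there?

Overall sucrose balance (none leaves overhead): sucrose in fresh feed = sucrose in product, i.e. 2100×0.052 = (1−0.164)·F8·0.659.
F8 = 109.2/(0.659×0.836) = 198.21 tonne/day.
Recycle F13 = 0.164×198.21 = 32.507 tonne/day.
Combined feed F7 = 2100 + 32.507 = 2132.5 tonne/day.

2133 tonne/day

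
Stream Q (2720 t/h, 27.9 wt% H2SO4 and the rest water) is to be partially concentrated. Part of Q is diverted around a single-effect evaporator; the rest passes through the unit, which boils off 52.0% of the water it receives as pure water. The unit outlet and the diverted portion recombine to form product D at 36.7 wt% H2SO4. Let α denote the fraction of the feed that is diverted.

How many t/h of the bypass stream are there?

All 2720×0.279 = 758.88 t/h of H2SO4 reaches D, so D = 758.88/0.367 = 2067.8 t/h and vapour = 652.21 t/h.
The evaporator receives (1−α)·2720 of feed at 0.721 water and removes 0.520 of that water:
0.520×0.721×(1−α)×2720 = 652.21
(1−α) = 652.21/1019.8 = 0.6396;  α = 0.3604.
Bypass flow = 0.3604×2720 = 980.41 t/h.

980.4 t/h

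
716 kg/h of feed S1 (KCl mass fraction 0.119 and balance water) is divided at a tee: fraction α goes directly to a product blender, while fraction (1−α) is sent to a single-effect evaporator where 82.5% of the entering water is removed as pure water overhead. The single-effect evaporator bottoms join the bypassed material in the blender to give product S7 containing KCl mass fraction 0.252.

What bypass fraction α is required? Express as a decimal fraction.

0.274

All 716×0.119 = 85.204 kg/h of KCl reaches S7, so S7 = 85.204/0.252 = 338.11 kg/h and vapour = 377.89 kg/h.
The evaporator receives (1−α)·716 of feed at 0.881 water and removes 0.825 of that water:
0.825×0.881×(1−α)×716 = 377.89
(1−α) = 377.89/520.41 = 0.7261;  α = 0.2739.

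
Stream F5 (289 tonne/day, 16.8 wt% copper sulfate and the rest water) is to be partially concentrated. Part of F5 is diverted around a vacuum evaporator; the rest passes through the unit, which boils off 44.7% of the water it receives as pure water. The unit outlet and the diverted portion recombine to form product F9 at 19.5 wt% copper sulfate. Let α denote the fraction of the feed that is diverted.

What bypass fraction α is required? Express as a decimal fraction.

0.628

All 289×0.168 = 48.552 tonne/day of copper sulfate reaches F9, so F9 = 48.552/0.195 = 248.98 tonne/day and vapour = 40.015 tonne/day.
The evaporator receives (1−α)·289 of feed at 0.832 water and removes 0.447 of that water:
0.447×0.832×(1−α)×289 = 40.015
(1−α) = 40.015/107.48 = 0.3723;  α = 0.6277.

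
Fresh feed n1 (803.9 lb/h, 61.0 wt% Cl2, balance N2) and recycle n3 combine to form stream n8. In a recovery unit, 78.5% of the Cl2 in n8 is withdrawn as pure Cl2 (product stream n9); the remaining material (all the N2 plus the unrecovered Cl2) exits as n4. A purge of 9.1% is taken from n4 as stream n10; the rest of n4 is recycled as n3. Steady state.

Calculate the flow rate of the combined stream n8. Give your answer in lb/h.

N2 enters only via n1 and leaves only via the purge: 803.9×0.390 = 0.091×(N2 in n4), and the recovery unit passes all N2, so N2 in n8 = N2 in n4 = 3445.3 lb/h.
Cl2 in n8: m_A = 803.9×0.610 + (1−0.091)·(1−0.785)·m_A, so m_A = 490.38/0.8046 = 609.5 lb/h.
n8 = 609.5 + 3445.3 = 4054.8 lb/h.

4055 lb/h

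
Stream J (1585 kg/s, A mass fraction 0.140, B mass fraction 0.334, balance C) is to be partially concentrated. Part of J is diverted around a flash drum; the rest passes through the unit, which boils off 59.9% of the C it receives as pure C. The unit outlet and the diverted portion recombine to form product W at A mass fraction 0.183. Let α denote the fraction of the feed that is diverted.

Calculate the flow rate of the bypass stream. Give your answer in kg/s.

403 kg/s

All 1585×0.140 = 221.9 kg/s of A reaches W, so W = 221.9/0.183 = 1212.6 kg/s and vapour = 372.43 kg/s.
The evaporator receives (1−α)·1585 of feed at 0.526 C and removes 0.599 of that C:
0.599×0.526×(1−α)×1585 = 372.43
(1−α) = 372.43/499.39 = 0.7458;  α = 0.2542.
Bypass flow = 0.2542×1585 = 402.95 kg/s.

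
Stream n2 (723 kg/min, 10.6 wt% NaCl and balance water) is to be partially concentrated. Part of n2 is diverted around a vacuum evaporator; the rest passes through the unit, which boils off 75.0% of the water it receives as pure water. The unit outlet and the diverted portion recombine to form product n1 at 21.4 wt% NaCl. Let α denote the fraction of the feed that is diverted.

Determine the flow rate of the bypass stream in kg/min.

All 723×0.106 = 76.638 kg/min of NaCl reaches n1, so n1 = 76.638/0.214 = 358.12 kg/min and vapour = 364.88 kg/min.
The evaporator receives (1−α)·723 of feed at 0.894 water and removes 0.750 of that water:
0.750×0.894×(1−α)×723 = 364.88
(1−α) = 364.88/484.77 = 0.7527;  α = 0.2473.
Bypass flow = 0.2473×723 = 178.81 kg/min.

178.8 kg/min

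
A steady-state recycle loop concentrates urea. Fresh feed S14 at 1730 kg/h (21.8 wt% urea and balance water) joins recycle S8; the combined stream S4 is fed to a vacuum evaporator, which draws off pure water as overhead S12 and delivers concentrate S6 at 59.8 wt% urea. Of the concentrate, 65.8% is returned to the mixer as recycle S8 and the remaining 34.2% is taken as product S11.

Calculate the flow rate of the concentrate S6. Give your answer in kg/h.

Overall urea balance (none leaves overhead): urea in fresh feed = urea in product, i.e. 1730×0.218 = (1−0.658)·S6·0.598.
S6 = 377.14/(0.598×0.342) = 1844.1 kg/h.

1844 kg/h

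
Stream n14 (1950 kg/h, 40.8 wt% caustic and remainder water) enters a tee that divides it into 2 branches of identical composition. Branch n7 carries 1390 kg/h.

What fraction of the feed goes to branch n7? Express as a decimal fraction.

0.713

Fraction to n7 = 1390/1950 = 0.7128.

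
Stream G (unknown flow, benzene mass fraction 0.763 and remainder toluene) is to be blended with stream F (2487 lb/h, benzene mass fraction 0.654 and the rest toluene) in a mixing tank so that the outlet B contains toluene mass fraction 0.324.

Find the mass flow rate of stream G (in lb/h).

628.9 lb/h

Let G be the unknown flow. Total out = 2487 + G.
toluene balance: 860.5 + 0.237·G = 0.324·(2487 + G)
(0.237 − 0.324)·G = 0.324×2487 − 860.5 = -54.714
G = -54.714 / -0.087 = 628.9 lb/h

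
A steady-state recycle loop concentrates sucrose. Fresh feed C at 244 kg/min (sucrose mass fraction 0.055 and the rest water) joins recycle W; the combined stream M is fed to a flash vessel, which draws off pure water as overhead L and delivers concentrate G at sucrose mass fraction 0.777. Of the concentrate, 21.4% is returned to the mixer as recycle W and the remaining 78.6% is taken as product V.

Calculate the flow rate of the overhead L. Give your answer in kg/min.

Overall sucrose balance (none leaves overhead): sucrose in fresh feed = sucrose in product, i.e. 244×0.055 = (1−0.214)·G·0.777.
G = 13.42/(0.777×0.786) = 21.974 kg/min.
Recycle W = 0.214×21.974 = 4.7024 kg/min.
Combined feed M = 244 + 4.7024 = 248.7 kg/min.
Overhead L = M − G = 248.7 − 21.974 = 226.73 kg/min.

226.7 kg/min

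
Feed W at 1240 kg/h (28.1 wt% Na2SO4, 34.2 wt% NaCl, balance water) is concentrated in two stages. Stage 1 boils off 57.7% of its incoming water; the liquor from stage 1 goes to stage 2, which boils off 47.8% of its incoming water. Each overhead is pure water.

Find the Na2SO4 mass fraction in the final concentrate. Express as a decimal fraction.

0.398

water in feed = 1240×0.377 = 467.48 kg/h.
After stage 1: water left = (1−0.577)×467.48 = 197.74; stream total = 970.26 kg/h.
After stage 2: water left = (1−0.478)×197.74 = 103.22; final concentrate = 875.74 kg/h.
Na2SO4 fraction = 348.44/875.74 = 0.398.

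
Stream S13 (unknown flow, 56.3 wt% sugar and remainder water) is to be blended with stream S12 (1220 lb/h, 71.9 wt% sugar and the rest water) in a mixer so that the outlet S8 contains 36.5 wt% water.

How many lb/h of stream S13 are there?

1423 lb/h

Let S13 be the unknown flow. Total out = 1220 + S13.
water balance: 342.82 + 0.437·S13 = 0.365·(1220 + S13)
(0.437 − 0.365)·S13 = 0.365×1220 − 342.82 = 102.48
S13 = 102.48 / 0.072 = 1423.3 lb/h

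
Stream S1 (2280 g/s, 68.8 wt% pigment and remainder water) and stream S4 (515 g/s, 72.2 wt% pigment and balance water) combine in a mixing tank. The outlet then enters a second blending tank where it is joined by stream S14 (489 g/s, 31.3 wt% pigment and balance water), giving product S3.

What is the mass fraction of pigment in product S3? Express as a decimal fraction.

Overall, product flow = 3284 g/s.
pigment in = 2280×0.688 + 515×0.722 + 489×0.313 = 2093.5 g/s.
pigment fraction in S3 = 0.637.

0.637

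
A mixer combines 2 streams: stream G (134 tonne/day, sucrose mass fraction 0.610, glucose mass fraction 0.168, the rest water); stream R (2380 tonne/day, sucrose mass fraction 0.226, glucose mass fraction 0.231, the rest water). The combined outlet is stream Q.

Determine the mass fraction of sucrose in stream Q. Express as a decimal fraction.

Total flow out = 134 + 2380 = 2514 tonne/day.
sucrose in = 134×0.610 + 2380×0.226 = 619.62 tonne/day.
sucrose mass fraction in Q = 619.62/2514 = 0.246.

0.246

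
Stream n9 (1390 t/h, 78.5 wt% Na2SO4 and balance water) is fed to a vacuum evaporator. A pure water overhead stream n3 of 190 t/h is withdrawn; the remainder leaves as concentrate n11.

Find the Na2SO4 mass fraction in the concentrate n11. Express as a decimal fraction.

Na2SO4 is not removed: 1390×0.785 = 1091.2 t/h of Na2SO4 enters n11.
Concentrate = 1390 − 190 = 1200 t/h.
Mass fraction = 1091.2/1200 = 0.909.

0.909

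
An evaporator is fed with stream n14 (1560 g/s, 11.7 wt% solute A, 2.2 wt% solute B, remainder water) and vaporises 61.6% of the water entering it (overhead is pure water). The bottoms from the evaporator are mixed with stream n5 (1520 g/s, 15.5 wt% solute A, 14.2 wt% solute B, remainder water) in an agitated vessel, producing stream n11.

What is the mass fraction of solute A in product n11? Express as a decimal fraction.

Vapour removed = 0.616×0.861×1560 = 827.39 g/s; concentrate = 732.61 g/s.
solute A reaching the mixer = 182.52 (from concentrate) + 1520×0.155 = 418.12 g/s.
Product flow = 732.61 + 1520 = 2252.6 g/s; solute A fraction = 0.186.

0.186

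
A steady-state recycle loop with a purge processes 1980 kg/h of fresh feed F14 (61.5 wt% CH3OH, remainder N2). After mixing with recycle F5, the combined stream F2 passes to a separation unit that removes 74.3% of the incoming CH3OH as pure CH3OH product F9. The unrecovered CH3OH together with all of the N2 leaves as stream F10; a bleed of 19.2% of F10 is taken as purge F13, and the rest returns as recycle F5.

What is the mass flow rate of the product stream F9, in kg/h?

1142 kg/h

CH3OH in F2: m_A = 1980×0.615 + (1−0.192)·(1−0.743)·m_A, so m_A = 1217.7/0.7923 = 1536.8 kg/h.
Product F9 = 0.743×1536.8 = 1141.9 kg/h.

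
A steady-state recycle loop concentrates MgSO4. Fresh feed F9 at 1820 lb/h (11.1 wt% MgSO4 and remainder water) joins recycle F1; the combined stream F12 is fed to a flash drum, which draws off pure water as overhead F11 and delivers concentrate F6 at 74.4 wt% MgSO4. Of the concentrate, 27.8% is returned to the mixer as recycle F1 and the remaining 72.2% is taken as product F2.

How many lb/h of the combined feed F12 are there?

Overall MgSO4 balance (none leaves overhead): MgSO4 in fresh feed = MgSO4 in product, i.e. 1820×0.111 = (1−0.278)·F6·0.744.
F6 = 202.02/(0.744×0.722) = 376.08 lb/h.
Recycle F1 = 0.278×376.08 = 104.55 lb/h.
Combined feed F12 = 1820 + 104.55 = 1924.6 lb/h.

1925 lb/h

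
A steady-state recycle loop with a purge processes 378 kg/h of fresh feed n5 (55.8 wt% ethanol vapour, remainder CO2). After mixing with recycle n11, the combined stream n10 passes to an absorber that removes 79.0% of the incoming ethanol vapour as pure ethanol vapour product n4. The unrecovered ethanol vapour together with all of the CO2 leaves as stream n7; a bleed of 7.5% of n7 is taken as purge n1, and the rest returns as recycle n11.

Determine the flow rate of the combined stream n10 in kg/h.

2489 kg/h

CO2 enters only via n5 and leaves only via the purge: 378×0.442 = 0.075×(CO2 in n7), and the absorber passes all CO2, so CO2 in n10 = CO2 in n7 = 2227.7 kg/h.
ethanol vapour in n10: m_A = 378×0.558 + (1−0.075)·(1−0.790)·m_A, so m_A = 210.92/0.8057 = 261.77 kg/h.
n10 = 261.77 + 2227.7 = 2489.5 kg/h.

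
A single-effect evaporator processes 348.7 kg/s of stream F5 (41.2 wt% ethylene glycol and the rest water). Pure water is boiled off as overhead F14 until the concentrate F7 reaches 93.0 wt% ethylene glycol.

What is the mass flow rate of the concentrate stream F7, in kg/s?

154.5 kg/s

ethylene glycol is conserved: 348.7×0.412 = 143.66 kg/s all reports to the concentrate.
Concentrate = 143.66/(target fraction) = 154.48 kg/s.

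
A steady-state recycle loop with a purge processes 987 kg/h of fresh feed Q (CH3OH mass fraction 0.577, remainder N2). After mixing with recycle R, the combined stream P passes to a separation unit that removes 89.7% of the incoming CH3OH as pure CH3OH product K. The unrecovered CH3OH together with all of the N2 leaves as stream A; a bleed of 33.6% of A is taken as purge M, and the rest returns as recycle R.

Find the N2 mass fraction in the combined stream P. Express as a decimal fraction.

0.670

N2 enters only via Q and leaves only via the purge: 987×0.423 = 0.336×(N2 in A), and the separation unit passes all N2, so N2 in P = N2 in A = 1242.6 kg/h.
CH3OH in P: m_A = 987×0.577 + (1−0.336)·(1−0.897)·m_A, so m_A = 569.5/0.9316 = 611.31 kg/h.
P = 611.31 + 1242.6 = 1853.9 kg/h.
N2 fraction in P = 1242.6/1853.9 = 0.670.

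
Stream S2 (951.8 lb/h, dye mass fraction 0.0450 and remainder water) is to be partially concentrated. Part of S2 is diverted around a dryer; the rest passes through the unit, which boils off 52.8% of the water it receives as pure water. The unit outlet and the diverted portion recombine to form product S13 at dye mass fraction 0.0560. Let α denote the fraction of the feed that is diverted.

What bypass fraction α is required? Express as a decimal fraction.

All 951.8×0.045 = 42.831 lb/h of dye reaches S13, so S13 = 42.831/0.056 = 764.84 lb/h and vapour = 186.96 lb/h.
The evaporator receives (1−α)·951.8 of feed at 0.955 water and removes 0.528 of that water:
0.528×0.955×(1−α)×951.8 = 186.96
(1−α) = 186.96/479.94 = 0.3896;  α = 0.6104.

0.610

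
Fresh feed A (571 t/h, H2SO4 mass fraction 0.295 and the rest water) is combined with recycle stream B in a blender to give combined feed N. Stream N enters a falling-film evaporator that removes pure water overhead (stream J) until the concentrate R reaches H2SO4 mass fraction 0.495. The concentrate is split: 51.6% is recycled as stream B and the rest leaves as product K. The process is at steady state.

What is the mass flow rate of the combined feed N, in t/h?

Overall H2SO4 balance (none leaves overhead): H2SO4 in fresh feed = H2SO4 in product, i.e. 571×0.295 = (1−0.516)·R·0.495.
R = 168.44/(0.495×0.484) = 703.08 t/h.
Recycle B = 0.516×703.08 = 362.79 t/h.
Combined feed N = 571 + 362.79 = 933.79 t/h.

933.8 t/h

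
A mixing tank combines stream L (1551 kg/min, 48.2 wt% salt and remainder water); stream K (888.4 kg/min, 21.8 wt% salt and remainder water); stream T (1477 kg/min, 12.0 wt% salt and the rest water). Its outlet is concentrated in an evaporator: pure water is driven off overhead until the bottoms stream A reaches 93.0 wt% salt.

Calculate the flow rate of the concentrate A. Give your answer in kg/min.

1203 kg/min

salt entering = 1551×0.482 + 888.4×0.218 + 1477×0.120 = 1118.5 kg/min.
All salt reports to A, so A = 1118.5/0.930 = 1202.7 kg/min.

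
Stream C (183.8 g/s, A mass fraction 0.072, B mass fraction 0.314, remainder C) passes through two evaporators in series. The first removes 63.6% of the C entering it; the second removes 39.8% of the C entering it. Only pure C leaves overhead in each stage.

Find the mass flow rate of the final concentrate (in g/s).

95.68 g/s

C in feed = 183.8×0.614 = 112.85 g/s.
After stage 1: C left = (1−0.636)×112.85 = 41.079; stream total = 112.03 g/s.
After stage 2: C left = (1−0.398)×41.079 = 24.729; final concentrate = 95.676 g/s.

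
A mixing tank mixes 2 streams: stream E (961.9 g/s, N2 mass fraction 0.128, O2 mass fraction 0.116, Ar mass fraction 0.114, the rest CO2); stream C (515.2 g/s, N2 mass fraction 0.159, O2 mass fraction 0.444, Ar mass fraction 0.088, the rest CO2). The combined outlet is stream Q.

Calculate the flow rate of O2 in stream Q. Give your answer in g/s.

O2 out = O2 in = 961.9×0.116 + 515.2×0.444 = 340.33 g/s.

340.3 g/s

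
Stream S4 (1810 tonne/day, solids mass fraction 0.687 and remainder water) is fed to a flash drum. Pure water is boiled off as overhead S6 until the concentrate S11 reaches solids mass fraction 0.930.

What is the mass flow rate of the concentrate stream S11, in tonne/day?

solids is conserved: 1810×0.687 = 1243.5 tonne/day all reports to the concentrate.
Concentrate = 1243.5/(target fraction) = 1337.1 tonne/day.

1337 tonne/day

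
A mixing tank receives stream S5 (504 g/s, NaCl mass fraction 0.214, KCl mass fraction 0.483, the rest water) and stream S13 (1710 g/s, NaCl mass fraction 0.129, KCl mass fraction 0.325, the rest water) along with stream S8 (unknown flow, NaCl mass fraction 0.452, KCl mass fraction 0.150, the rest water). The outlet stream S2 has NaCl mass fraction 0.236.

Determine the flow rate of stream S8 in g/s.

Let S8 be the unknown flow. Total out = 2214 + S8.
NaCl balance: 328.45 + 0.452·S8 = 0.236·(2214 + S8)
(0.452 − 0.236)·S8 = 0.236×2214 − 328.45 = 194.06
S8 = 194.06 / 0.216 = 898.42 g/s

898.4 g/s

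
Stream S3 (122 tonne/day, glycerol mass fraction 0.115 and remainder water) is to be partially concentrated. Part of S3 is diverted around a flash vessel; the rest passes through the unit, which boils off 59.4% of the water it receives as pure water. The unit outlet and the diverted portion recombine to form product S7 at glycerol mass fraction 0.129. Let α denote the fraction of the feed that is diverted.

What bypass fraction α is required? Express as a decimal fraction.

0.794

All 122×0.115 = 14.03 tonne/day of glycerol reaches S7, so S7 = 14.03/0.129 = 108.76 tonne/day and vapour = 13.24 tonne/day.
The evaporator receives (1−α)·122 of feed at 0.885 water and removes 0.594 of that water:
0.594×0.885×(1−α)×122 = 13.24
(1−α) = 13.24/64.134 = 0.2064;  α = 0.7936.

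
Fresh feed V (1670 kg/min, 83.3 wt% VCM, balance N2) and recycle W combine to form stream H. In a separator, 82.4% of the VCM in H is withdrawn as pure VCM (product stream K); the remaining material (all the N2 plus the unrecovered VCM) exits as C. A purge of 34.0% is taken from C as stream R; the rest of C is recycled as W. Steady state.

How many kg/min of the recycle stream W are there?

724.2 kg/min

N2 enters only via V and leaves only via the purge: 1670×0.167 = 0.340×(N2 in C), and the separator passes all N2, so N2 in H = N2 in C = 820.26 kg/min.
VCM in H: m_A = 1670×0.833 + (1−0.340)·(1−0.824)·m_A, so m_A = 1391.1/0.8838 = 1573.9 kg/min.
C = (1−0.824)×1573.9 + 820.26 = 1097.3 kg/min.
Recycle W = (1−0.340)×1097.3 = 724.2 kg/min.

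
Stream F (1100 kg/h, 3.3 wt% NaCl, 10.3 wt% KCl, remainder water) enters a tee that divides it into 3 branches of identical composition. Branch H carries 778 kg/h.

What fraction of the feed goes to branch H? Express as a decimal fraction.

0.707

Fraction to H = 778/1100 = 0.7073.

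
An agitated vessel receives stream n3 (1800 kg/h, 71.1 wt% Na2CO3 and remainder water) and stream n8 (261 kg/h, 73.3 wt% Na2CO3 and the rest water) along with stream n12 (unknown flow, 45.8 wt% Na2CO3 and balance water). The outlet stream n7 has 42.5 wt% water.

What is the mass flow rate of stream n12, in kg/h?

2445 kg/h

Let n12 be the unknown flow. Total out = 2061 + n12.
water balance: 589.89 + 0.542·n12 = 0.425·(2061 + n12)
(0.542 − 0.425)·n12 = 0.425×2061 − 589.89 = 286.04
n12 = 286.04 / 0.117 = 2444.8 kg/h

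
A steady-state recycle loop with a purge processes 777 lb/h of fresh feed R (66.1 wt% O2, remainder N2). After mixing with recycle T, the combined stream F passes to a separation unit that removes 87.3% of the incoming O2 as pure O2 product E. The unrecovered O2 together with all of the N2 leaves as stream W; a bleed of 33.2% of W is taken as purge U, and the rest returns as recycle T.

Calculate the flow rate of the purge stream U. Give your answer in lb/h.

N2 enters only via R and leaves only via the purge: 777×0.339 = 0.332×(N2 in W), and the separation unit passes all N2, so N2 in F = N2 in W = 793.38 lb/h.
O2 in F: m_A = 777×0.661 + (1−0.332)·(1−0.873)·m_A, so m_A = 513.6/0.9152 = 561.21 lb/h.
W = (1−0.873)×561.21 + 793.38 = 864.66 lb/h.
Purge U = 0.332×864.66 = 287.07 lb/h.

287.1 lb/h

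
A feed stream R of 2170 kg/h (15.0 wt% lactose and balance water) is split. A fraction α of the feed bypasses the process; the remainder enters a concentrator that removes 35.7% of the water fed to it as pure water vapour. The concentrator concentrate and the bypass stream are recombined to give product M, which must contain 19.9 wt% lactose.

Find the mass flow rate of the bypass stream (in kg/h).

All 2170×0.150 = 325.5 kg/h of lactose reaches M, so M = 325.5/0.199 = 1635.7 kg/h and vapour = 534.32 kg/h.
The evaporator receives (1−α)·2170 of feed at 0.850 water and removes 0.357 of that water:
0.357×0.850×(1−α)×2170 = 534.32
(1−α) = 534.32/658.49 = 0.8114;  α = 0.1886.
Bypass flow = 0.1886×2170 = 409.18 kg/h.

409.2 kg/h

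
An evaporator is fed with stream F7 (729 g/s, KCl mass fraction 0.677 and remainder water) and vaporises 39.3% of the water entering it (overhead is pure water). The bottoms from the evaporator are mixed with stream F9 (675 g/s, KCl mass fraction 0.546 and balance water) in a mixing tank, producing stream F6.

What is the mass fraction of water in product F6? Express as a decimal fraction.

Vapour removed = 0.393×0.323×729 = 92.539 g/s; concentrate = 636.46 g/s.
water reaching the mixer = 142.93 (from concentrate) + 675×0.454 = 449.38 g/s.
Product flow = 636.46 + 675 = 1311.5 g/s; water fraction = 0.343.

0.343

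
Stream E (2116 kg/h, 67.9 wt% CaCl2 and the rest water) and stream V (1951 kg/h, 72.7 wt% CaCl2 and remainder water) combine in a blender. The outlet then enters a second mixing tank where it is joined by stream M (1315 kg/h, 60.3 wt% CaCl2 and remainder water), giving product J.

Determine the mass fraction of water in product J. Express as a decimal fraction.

Overall, product flow = 5382 kg/h.
water in = 2116×0.321 + 1951×0.273 + 1315×0.397 = 1733.9 kg/h.
water fraction in J = 0.3222.

0.3222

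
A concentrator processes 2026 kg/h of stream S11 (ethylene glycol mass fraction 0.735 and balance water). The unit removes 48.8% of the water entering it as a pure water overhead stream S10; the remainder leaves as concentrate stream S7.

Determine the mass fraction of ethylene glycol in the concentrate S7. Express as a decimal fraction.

0.844

ethylene glycol is not removed: 2026×0.735 = 1489.1 kg/h of ethylene glycol enters S7.
water entering = 2026×0.265 = 536.89 kg/h; overhead removed = 0.488×536.89 = 262 kg/h.
Concentrate = 2026 − 262 = 1764 kg/h.
Mass fraction = 1489.1/1764 = 0.844.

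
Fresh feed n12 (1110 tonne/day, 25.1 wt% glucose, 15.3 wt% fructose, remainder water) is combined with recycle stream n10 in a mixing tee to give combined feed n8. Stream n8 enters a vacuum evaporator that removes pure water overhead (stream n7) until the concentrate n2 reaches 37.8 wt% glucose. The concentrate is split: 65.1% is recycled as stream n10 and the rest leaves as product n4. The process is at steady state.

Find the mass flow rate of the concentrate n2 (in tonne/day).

2112 tonne/day

Overall glucose balance (none leaves overhead): glucose in fresh feed = glucose in product, i.e. 1110×0.251 = (1−0.651)·n2·0.378.
n2 = 278.61/(0.378×0.349) = 2111.9 tonne/day.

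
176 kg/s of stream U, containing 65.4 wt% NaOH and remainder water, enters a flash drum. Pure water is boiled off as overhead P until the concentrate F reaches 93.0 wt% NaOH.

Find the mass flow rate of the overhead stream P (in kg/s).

52.23 kg/s

NaOH is conserved: 176×0.654 = 115.1 kg/s all reports to the concentrate.
Concentrate = 115.1/(target fraction) = 123.77 kg/s.
Overhead = 176 − 123.77 = 52.232 kg/s.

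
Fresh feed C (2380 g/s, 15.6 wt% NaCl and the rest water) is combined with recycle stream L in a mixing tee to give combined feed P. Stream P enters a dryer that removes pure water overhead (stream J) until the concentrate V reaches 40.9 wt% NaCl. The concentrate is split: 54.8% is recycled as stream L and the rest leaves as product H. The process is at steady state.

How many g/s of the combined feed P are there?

Overall NaCl balance (none leaves overhead): NaCl in fresh feed = NaCl in product, i.e. 2380×0.156 = (1−0.548)·V·0.409.
V = 371.28/(0.409×0.452) = 2008.4 g/s.
Recycle L = 0.548×2008.4 = 1100.6 g/s.
Combined feed P = 2380 + 1100.6 = 3480.6 g/s.

3481 g/s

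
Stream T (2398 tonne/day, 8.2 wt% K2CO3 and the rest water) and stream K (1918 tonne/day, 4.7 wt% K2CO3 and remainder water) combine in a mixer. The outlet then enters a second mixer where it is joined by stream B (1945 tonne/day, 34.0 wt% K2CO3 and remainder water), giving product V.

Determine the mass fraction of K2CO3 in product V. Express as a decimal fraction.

0.151

Overall, product flow = 6261 tonne/day.
K2CO3 in = 2398×0.082 + 1918×0.047 + 1945×0.340 = 948.08 tonne/day.
K2CO3 fraction in V = 0.151.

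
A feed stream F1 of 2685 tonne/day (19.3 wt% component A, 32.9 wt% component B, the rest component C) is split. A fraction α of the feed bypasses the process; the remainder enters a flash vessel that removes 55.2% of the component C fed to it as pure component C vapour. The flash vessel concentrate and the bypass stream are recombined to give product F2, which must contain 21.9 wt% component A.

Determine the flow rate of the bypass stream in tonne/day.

1477 tonne/day

All 2685×0.193 = 518.21 tonne/day of component A reaches F2, so F2 = 518.21/0.219 = 2366.2 tonne/day and vapour = 318.77 tonne/day.
The evaporator receives (1−α)·2685 of feed at 0.478 component C and removes 0.552 of that component C:
0.552×0.478×(1−α)×2685 = 318.77
(1−α) = 318.77/708.45 = 0.4499;  α = 0.5501.
Bypass flow = 0.5501×2685 = 1476.9 tonne/day.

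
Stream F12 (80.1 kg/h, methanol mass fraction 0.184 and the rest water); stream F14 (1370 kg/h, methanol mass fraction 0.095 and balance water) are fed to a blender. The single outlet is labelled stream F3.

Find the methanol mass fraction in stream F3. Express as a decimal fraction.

Total flow out = 80.1 + 1370 = 1450.1 kg/h.
methanol in = 80.1×0.184 + 1370×0.095 = 144.89 kg/h.
methanol mass fraction in F3 = 144.89/1450.1 = 0.100.

0.100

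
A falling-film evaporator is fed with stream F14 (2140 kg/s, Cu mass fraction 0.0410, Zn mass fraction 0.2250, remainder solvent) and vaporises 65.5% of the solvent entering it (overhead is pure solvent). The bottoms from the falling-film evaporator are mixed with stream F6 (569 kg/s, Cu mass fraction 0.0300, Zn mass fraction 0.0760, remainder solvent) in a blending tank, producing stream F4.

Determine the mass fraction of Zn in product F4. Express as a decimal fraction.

Vapour removed = 0.655×0.734×2140 = 1028.8 kg/s; concentrate = 1111.2 kg/s.
Zn reaching the mixer = 481.5 (from concentrate) + 569×0.076 = 524.74 kg/s.
Product flow = 1111.2 + 569 = 1680.2 kg/s; Zn fraction = 0.3123.

0.3123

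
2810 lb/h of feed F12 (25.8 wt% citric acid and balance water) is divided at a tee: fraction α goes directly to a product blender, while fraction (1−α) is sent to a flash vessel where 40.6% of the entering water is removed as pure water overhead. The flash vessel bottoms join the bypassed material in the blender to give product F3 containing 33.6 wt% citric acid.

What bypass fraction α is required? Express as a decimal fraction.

All 2810×0.258 = 724.98 lb/h of citric acid reaches F3, so F3 = 724.98/0.336 = 2157.7 lb/h and vapour = 652.32 lb/h.
The evaporator receives (1−α)·2810 of feed at 0.742 water and removes 0.406 of that water:
0.406×0.742×(1−α)×2810 = 652.32
(1−α) = 652.32/846.52 = 0.7706;  α = 0.2294.

0.229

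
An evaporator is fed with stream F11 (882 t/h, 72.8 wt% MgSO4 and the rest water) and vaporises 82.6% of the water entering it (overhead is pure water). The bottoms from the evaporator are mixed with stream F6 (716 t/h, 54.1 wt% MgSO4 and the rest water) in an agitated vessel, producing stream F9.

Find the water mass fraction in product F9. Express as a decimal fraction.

0.265

Vapour removed = 0.826×0.272×882 = 198.16 t/h; concentrate = 683.84 t/h.
water reaching the mixer = 41.743 (from concentrate) + 716×0.459 = 370.39 t/h.
Product flow = 683.84 + 716 = 1399.8 t/h; water fraction = 0.265.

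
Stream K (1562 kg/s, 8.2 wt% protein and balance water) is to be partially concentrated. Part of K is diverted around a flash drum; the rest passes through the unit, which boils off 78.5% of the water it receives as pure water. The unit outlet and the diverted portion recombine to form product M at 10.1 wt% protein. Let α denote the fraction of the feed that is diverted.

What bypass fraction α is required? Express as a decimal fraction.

0.739

All 1562×0.082 = 128.08 kg/s of protein reaches M, so M = 128.08/0.101 = 1268.2 kg/s and vapour = 293.84 kg/s.
The evaporator receives (1−α)·1562 of feed at 0.918 water and removes 0.785 of that water:
0.785×0.918×(1−α)×1562 = 293.84
(1−α) = 293.84/1125.6 = 0.2610;  α = 0.7390.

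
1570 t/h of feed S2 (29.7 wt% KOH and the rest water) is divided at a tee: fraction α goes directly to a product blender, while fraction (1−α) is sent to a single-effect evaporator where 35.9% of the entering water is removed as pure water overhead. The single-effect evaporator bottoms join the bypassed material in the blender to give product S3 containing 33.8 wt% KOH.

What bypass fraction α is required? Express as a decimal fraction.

All 1570×0.297 = 466.29 t/h of KOH reaches S3, so S3 = 466.29/0.338 = 1379.6 t/h and vapour = 190.44 t/h.
The evaporator receives (1−α)·1570 of feed at 0.703 water and removes 0.359 of that water:
0.359×0.703×(1−α)×1570 = 190.44
(1−α) = 190.44/396.23 = 0.4806;  α = 0.5194.

0.519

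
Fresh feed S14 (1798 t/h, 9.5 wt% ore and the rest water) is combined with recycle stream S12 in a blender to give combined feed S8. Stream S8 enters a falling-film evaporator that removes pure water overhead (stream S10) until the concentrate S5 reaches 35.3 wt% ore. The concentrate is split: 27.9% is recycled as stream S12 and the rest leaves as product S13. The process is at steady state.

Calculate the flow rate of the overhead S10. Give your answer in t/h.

1314 t/h

Overall ore balance (none leaves overhead): ore in fresh feed = ore in product, i.e. 1798×0.095 = (1−0.279)·S5·0.353.
S5 = 170.81/(0.353×0.721) = 671.12 t/h.
Recycle S12 = 0.279×671.12 = 187.24 t/h.
Combined feed S8 = 1798 + 187.24 = 1985.2 t/h.
Overhead S10 = S8 − S5 = 1985.2 − 671.12 = 1314.1 t/h.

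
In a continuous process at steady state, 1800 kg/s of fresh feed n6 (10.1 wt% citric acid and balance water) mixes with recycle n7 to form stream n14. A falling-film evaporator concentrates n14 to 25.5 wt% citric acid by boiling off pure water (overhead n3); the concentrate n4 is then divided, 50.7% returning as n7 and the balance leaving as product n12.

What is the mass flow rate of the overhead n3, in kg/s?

Overall citric acid balance (none leaves overhead): citric acid in fresh feed = citric acid in product, i.e. 1800×0.101 = (1−0.507)·n4·0.255.
n4 = 181.8/(0.255×0.493) = 1446.1 kg/s.
Recycle n7 = 0.507×1446.1 = 733.19 kg/s.
Combined feed n14 = 1800 + 733.19 = 2533.2 kg/s.
Overhead n3 = n14 − n4 = 2533.2 − 1446.1 = 1087.1 kg/s.

1087 kg/s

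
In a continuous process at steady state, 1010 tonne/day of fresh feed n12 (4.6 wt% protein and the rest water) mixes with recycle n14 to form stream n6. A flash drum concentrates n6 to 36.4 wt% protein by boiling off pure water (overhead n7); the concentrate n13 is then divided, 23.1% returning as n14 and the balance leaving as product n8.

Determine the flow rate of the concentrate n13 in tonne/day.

Overall protein balance (none leaves overhead): protein in fresh feed = protein in product, i.e. 1010×0.046 = (1−0.231)·n13·0.364.
n13 = 46.46/(0.364×0.769) = 165.98 tonne/day.

166 tonne/day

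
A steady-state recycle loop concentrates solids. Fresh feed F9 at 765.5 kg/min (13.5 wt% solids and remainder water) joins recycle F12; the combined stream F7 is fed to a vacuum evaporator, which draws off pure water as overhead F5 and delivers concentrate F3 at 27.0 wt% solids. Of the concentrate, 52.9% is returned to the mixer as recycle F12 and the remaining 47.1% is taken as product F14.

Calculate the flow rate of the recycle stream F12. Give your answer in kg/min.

429.9 kg/min

Overall solids balance (none leaves overhead): solids in fresh feed = solids in product, i.e. 765.5×0.135 = (1−0.529)·F3·0.270.
F3 = 103.34/(0.270×0.471) = 812.63 kg/min.
Recycle F12 = 0.529×812.63 = 429.88 kg/min.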